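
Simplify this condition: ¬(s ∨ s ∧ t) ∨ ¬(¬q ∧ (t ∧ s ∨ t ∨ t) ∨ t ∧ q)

¬(s ∨ s ∧ t) ∨ ¬(¬q ∧ (t ∧ s ∨ t ∨ t) ∨ t ∧ q)
= ¬(s ∨ s ∧ t) ∨ ¬(¬q ∧ (t ∨ t) ∨ t ∧ q)
= ¬s ∨ ¬(¬q ∧ (t ∨ t) ∨ t ∧ q)
= ¬s ∨ ¬(¬q ∧ t ∨ t ∧ q)
= ¬s ∨ ¬t

¬s ∨ ¬t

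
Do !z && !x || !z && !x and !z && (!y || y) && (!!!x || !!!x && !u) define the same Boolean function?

Yes

E1: !z && !x || !z && !x
    = !z && !x   — idempotence
E2: !z && (!y || y) && (!!!x || !!!x && !u)
    = !z && (!y || y) && !!!x   — absorption
    = !z && (!y || y) && !x   — double negation
    = !z && !x   — complement / identity
Both reduce to !z && !x, so they are equivalent.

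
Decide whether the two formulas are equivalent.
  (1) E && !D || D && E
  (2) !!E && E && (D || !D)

E1: E && !D || D && E
    = E   [distribution]
E2: !!E && E && (D || !D)
    = !!E && E   [complement / identity]
    = E && E   [double negation]
    = E   [idempotence]
Both reduce to E, so they are equivalent.

Yes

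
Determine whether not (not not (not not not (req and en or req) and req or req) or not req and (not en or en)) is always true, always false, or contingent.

always false

not (not not (not not not (req and en or req) and req or req) or not req and (not en or en))
= not (not not (not not not req and req or req) or not req and (not en or en))   (absorption)
= not (not not (not req and req or req) or not req and (not en or en))   (double negation)
= not (not not (not req and req or req) or not req)   (complement / identity)
= not (not not req or not req)   (complement / identity)
= not req and req   (De Morgan)
= False   (complement)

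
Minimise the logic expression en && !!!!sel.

en && sel

en && !!!!sel
= en && !!sel
= en && sel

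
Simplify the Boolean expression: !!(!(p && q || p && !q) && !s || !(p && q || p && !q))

!p

!!(!(p && q || p && !q) && !s || !(p && q || p && !q))
= !!!(p && q || p && !q)
= !!!p
= !p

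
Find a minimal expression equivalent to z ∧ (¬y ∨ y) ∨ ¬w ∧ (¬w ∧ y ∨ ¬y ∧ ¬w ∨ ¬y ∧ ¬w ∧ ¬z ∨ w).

z ∧ (¬y ∨ y) ∨ ¬w ∧ (¬w ∧ y ∨ ¬y ∧ ¬w ∨ ¬y ∧ ¬w ∧ ¬z ∨ w)
= z ∨ ¬w ∧ (¬w ∧ y ∨ ¬y ∧ ¬w ∨ ¬y ∧ ¬w ∧ ¬z ∨ w)
= z ∨ ¬w ∧ (¬w ∧ y ∨ ¬y ∧ ¬w ∨ w)
= z ∨ ¬w ∧ (¬w ∨ w)
= z ∨ ¬w

z ∨ ¬w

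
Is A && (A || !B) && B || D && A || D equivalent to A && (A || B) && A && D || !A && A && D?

No

E1: A && (A || !B) && B || D && A || D
    = A && B || D && A || D   (absorption)
    = A && B || D   (absorption)
E2: A && (A || B) && A && D || !A && A && D
    = A && A && D || !A && A && D   (absorption)
    = A && D   (distribution)
These differ: at A=0, B=0, D=1, E1 = 1 but E2 = 0.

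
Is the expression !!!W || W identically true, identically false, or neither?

!!!W || W
= !W || W   (double negation)
= true   (complement)

identically true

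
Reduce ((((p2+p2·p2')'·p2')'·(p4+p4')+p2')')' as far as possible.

1

((((p2+p2·p2')'·p2')'·(p4+p4')+p2')')'
= ((p2+p2·p2')'·p2')'·(p4+p4')+p2'   — double negation
= (p2'·p2')'·(p4+p4')+p2'   — complement / identity
= (p2'·p2')'+p2'   — complement / identity
= p2+p2+p2'   — De Morgan
= p2+p2'   — idempotence
= 1   — complement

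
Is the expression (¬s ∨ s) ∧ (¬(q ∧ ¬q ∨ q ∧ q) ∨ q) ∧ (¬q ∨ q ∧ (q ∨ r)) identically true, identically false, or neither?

(¬s ∨ s) ∧ (¬(q ∧ ¬q ∨ q ∧ q) ∨ q) ∧ (¬q ∨ q ∧ (q ∨ r))
= (¬s ∨ s) ∧ (¬(q ∧ ¬q ∨ q ∧ q) ∨ q) ∧ (¬q ∨ q)   [absorption]
= (¬(q ∧ ¬q ∨ q ∧ q) ∨ q) ∧ (¬q ∨ q)   [complement / identity]
= (¬q ∨ q) ∧ (¬q ∨ q)   [distribution]
= ¬q ∨ q   [idempotence]
= True   [complement]

identically true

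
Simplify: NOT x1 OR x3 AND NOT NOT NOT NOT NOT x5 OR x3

NOT x1 OR x3 AND NOT NOT NOT NOT NOT x5 OR x3
= NOT x1 OR x3 AND NOT NOT NOT x5 OR x3   [double negation]
= NOT x1 OR x3 AND NOT x5 OR x3   [double negation]
= NOT x1 OR x3   [absorption]

NOT x1 OR x3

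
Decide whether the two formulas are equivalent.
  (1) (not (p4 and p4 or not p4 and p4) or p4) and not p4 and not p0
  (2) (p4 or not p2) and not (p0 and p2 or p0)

E1: (not (p4 and p4 or not p4 and p4) or p4) and not p4 and not p0
    = (not p4 or p4) and not p4 and not p0
    = not p4 and not p0
E2: (p4 or not p2) and not (p0 and p2 or p0)
    = (p4 or not p2) and not p0
These differ: at p0=0, p2=1, p4=0, E1 = 1 but E2 = 0.

No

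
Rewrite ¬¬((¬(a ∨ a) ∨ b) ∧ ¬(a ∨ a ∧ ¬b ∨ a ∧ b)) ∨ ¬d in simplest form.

¬a ∨ ¬d

¬¬((¬(a ∨ a) ∨ b) ∧ ¬(a ∨ a ∧ ¬b ∨ a ∧ b)) ∨ ¬d
= ¬¬((¬(a ∨ a) ∨ b) ∧ ¬(a ∨ a)) ∨ ¬d   (distribution)
= ¬¬¬(a ∨ a) ∨ ¬d   (absorption)
= ¬¬¬a ∨ ¬d   (idempotence)
= ¬a ∨ ¬d   (double negation)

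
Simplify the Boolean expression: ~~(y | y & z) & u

~~(y | y & z) & u
= ~~y & u   — absorption
= y & u   — double negation

y & u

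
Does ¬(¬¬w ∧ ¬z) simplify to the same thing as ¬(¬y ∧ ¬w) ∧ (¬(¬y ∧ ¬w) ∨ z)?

E1: ¬(¬¬w ∧ ¬z)
    = ¬w ∨ z   (De Morgan)
E2: ¬(¬y ∧ ¬w) ∧ (¬(¬y ∧ ¬w) ∨ z)
    = ¬(¬y ∧ ¬w)   (absorption)
    = y ∨ w   (De Morgan)
These differ: at w=0, y=0, z=0, E1 = 1 but E2 = 0.

No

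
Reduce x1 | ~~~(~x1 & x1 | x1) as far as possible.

1

x1 | ~~~(~x1 & x1 | x1)
= x1 | ~~~x1
= x1 | ~x1
= 1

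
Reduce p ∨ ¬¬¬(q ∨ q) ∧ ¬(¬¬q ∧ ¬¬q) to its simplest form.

p ∨ ¬q

p ∨ ¬¬¬(q ∨ q) ∧ ¬(¬¬q ∧ ¬¬q)
= p ∨ ¬¬¬(q ∨ q) ∧ ¬¬¬q   — idempotence
= p ∨ ¬¬¬q ∧ ¬¬¬q   — idempotence
= p ∨ ¬¬¬q   — idempotence
= p ∨ ¬q   — double negation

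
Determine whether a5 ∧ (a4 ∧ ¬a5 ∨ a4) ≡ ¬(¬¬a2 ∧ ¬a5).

E1: a5 ∧ (a4 ∧ ¬a5 ∨ a4)
    = a5 ∧ a4
E2: ¬(¬¬a2 ∧ ¬a5)
    = ¬a2 ∨ a5
These differ: at a2=0, a4=0, a5=0, E1 = 0 but E2 = 1.

No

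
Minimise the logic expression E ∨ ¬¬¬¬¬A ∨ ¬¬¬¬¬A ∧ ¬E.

E ∨ ¬¬¬¬¬A ∨ ¬¬¬¬¬A ∧ ¬E
= E ∨ ¬¬¬¬¬A   — absorption
= E ∨ ¬¬¬A   — double negation
= E ∨ ¬A   — double negation

E ∨ ¬A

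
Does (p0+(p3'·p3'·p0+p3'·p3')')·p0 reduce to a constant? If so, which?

(p0+(p3'·p3'·p0+p3'·p3')')·p0
= (p0+(p3'·p3')')·p0   — absorption
= (p0+p3+p3)·p0   — De Morgan
= (p0+p3)·p0   — idempotence
= p0   — absorption
This depends on p0, so it is not a constant.

no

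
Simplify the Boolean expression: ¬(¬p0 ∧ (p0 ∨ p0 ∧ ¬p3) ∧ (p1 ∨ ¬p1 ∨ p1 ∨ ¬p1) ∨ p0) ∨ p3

¬p0 ∨ p3

¬(¬p0 ∧ (p0 ∨ p0 ∧ ¬p3) ∧ (p1 ∨ ¬p1 ∨ p1 ∨ ¬p1) ∨ p0) ∨ p3
= ¬(¬p0 ∧ (p0 ∨ p0 ∧ ¬p3) ∧ (p1 ∨ ¬p1) ∨ p0) ∨ p3   — idempotence
= ¬(¬p0 ∧ p0 ∧ (p1 ∨ ¬p1) ∨ p0) ∨ p3   — absorption
= ¬(¬p0 ∧ p0 ∨ p0) ∨ p3   — complement / identity
= ¬p0 ∨ p3   — complement / identity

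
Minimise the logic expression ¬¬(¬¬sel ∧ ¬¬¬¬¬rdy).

¬¬(¬¬sel ∧ ¬¬¬¬¬rdy)
= ¬(¬sel ∨ ¬¬¬¬rdy)   — De Morgan
= ¬(¬sel ∨ ¬¬rdy)   — double negation
= sel ∧ ¬rdy   — De Morgan

sel ∧ ¬rdy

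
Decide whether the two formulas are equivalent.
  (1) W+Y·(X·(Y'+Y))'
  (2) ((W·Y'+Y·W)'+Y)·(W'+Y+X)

No

E1: W+Y·(X·(Y'+Y))'
    = W+Y·X'   — complement / identity
E2: ((W·Y'+Y·W)'+Y)·(W'+Y+X)
    = (W'+Y)·(W'+Y+X)   — distribution
    = W'+Y   — absorption
These differ: at W=1, X=0, Y=0, E1 = 1 but E2 = 0.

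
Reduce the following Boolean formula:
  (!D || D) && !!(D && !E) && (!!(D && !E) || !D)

(!D || D) && !!(D && !E) && (!!(D && !E) || !D)
= !!(D && !E) && (!!(D && !E) || !D)   — complement / identity
= !!(D && !E)   — absorption
= D && !E   — double negation

D && !E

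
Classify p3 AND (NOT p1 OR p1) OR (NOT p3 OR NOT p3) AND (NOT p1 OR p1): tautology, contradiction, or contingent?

tautology

p3 AND (NOT p1 OR p1) OR (NOT p3 OR NOT p3) AND (NOT p1 OR p1)
= p3 AND (NOT p1 OR p1) OR NOT p3 AND (NOT p1 OR p1)
= NOT p1 OR p1
= TRUE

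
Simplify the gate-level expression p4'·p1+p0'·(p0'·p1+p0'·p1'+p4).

p4'·p1+p0'·(p0'·p1+p0'·p1'+p4)
= p4'·p1+p0'·(p0'+p4)   — distribution
= p4'·p1+p0'   — absorption

p4'·p1+p0'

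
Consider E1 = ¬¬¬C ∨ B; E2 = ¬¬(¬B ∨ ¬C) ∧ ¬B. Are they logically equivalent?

No

E1: ¬¬¬C ∨ B
    = ¬C ∨ B
E2: ¬¬(¬B ∨ ¬C) ∧ ¬B
    = (¬B ∨ ¬C) ∧ ¬B
    = ¬B
These differ: at B=1, C=1, E1 = 1 but E2 = 0.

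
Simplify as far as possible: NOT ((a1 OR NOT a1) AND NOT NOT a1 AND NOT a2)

NOT a1 OR a2

NOT ((a1 OR NOT a1) AND NOT NOT a1 AND NOT a2)
= NOT (NOT NOT a1 AND NOT a2)   [complement / identity]
= NOT a1 OR a2   [De Morgan]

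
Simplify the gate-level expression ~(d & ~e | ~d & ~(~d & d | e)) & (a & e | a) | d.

~(d & ~e | ~d & ~(~d & d | e)) & (a & e | a) | d
= ~(d & ~e | ~d & ~e) & (a & e | a) | d
= ~(d & ~e | ~d & ~e) & a | d
= ~~e & a | d
= e & a | d

e & a | d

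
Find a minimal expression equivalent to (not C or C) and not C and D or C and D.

(not C or C) and not C and D or C and D
= not C and D or C and D   — complement / identity
= D   — distribution

D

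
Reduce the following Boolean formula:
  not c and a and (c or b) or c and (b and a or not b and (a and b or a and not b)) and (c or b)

not c and a and (c or b) or c and (b and a or not b and (a and b or a and not b)) and (c or b)
= not c and a and (c or b) or c and (b and a or not b and a) and (c or b)   — distribution
= not c and a and (c or b) or c and a and (c or b)   — distribution
= a and (c or b)   — distribution

a and (c or b)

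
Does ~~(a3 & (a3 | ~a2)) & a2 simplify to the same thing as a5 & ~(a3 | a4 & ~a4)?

No

E1: ~~(a3 & (a3 | ~a2)) & a2
    = ~~a3 & a2   [absorption]
    = a3 & a2   [double negation]
E2: a5 & ~(a3 | a4 & ~a4)
    = a5 & ~a3   [complement / identity]
These differ: at a2=1, a3=1, a4=0, a5=0, E1 = 1 but E2 = 0.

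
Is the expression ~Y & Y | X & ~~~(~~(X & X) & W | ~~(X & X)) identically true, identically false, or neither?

identically false

~Y & Y | X & ~~~(~~(X & X) & W | ~~(X & X))
= ~Y & Y | X & ~~~~~(X & X)
= X & ~~~~~(X & X)
= X & ~~~(X & X)
= X & ~~~X
= X & ~X
= 0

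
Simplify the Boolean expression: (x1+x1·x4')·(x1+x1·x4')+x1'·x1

x1

(x1+x1·x4')·(x1+x1·x4')+x1'·x1
= x1·(x1+x1·x4')+x1'·x1   — absorption
= x1·x1+x1'·x1   — absorption
= x1   — distribution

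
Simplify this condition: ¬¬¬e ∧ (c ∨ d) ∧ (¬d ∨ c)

¬e ∧ c

¬¬¬e ∧ (c ∨ d) ∧ (¬d ∨ c)
= ¬¬¬e ∧ (c ∨ d ∧ ¬d)   (distribution)
= ¬¬¬e ∧ c   (complement / identity)
= ¬e ∧ c   (double negation)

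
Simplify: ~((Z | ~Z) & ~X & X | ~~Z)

~Z

~((Z | ~Z) & ~X & X | ~~Z)
= ~(~X & X | ~~Z)   (complement / identity)
= ~~~Z   (complement / identity)
= ~Z   (double negation)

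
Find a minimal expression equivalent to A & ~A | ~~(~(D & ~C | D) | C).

~D | C

A & ~A | ~~(~(D & ~C | D) | C)
= ~~(~(D & ~C | D) | C)   — complement / identity
= ~(D & ~C | D) | C   — double negation
= ~D | C   — absorption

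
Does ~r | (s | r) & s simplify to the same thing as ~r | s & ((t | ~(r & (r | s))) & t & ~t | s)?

Yes

E1: ~r | (s | r) & s
    = ~r | s
E2: ~r | s & ((t | ~(r & (r | s))) & t & ~t | s)
    = ~r | s & ((t | ~r) & t & ~t | s)
    = ~r | s & (t & ~t | s)
    = ~r | s & s
    = ~r | s
Both reduce to ~r | s, so they are equivalent.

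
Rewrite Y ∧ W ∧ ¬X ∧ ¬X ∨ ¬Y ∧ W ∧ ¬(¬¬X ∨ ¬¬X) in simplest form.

W ∧ ¬X

Y ∧ W ∧ ¬X ∧ ¬X ∨ ¬Y ∧ W ∧ ¬(¬¬X ∨ ¬¬X)
= Y ∧ W ∧ ¬X ∧ ¬X ∨ ¬Y ∧ W ∧ ¬X ∧ ¬X
= W ∧ ¬X ∧ ¬X
= W ∧ ¬X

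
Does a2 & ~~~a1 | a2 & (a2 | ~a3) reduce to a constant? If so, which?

no

a2 & ~~~a1 | a2 & (a2 | ~a3)
= a2 & ~~~a1 | a2   — absorption
= a2 & ~a1 | a2   — double negation
= a2   — absorption
This depends on a2, so it is not a constant.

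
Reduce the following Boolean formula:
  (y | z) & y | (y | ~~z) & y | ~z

y | ~z

(y | z) & y | (y | ~~z) & y | ~z
= (y | z) & y | (y | z) & y | ~z
= (y | z) & y | ~z
= y | ~z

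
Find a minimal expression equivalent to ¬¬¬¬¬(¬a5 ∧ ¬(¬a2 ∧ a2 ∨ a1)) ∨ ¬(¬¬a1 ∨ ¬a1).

¬¬¬¬¬(¬a5 ∧ ¬(¬a2 ∧ a2 ∨ a1)) ∨ ¬(¬¬a1 ∨ ¬a1)
= ¬¬¬¬¬(¬a5 ∧ ¬(¬a2 ∧ a2 ∨ a1)) ∨ ¬a1 ∧ a1   — De Morgan
= ¬¬¬¬¬(¬a5 ∧ ¬(¬a2 ∧ a2 ∨ a1))   — complement / identity
= ¬¬¬(¬a5 ∧ ¬(¬a2 ∧ a2 ∨ a1))   — double negation
= ¬(¬a5 ∧ ¬(¬a2 ∧ a2 ∨ a1))   — double negation
= ¬(¬a5 ∧ ¬a1)   — complement / identity
= a5 ∨ a1   — De Morgan

a5 ∨ a1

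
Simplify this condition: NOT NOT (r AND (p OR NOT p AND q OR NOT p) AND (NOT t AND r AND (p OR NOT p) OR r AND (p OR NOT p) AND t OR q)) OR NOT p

r OR NOT p

NOT NOT (r AND (p OR NOT p AND q OR NOT p) AND (NOT t AND r AND (p OR NOT p) OR r AND (p OR NOT p) AND t OR q)) OR NOT p
= NOT NOT (r AND (p OR NOT p AND q OR NOT p) AND (r AND (p OR NOT p) OR q)) OR NOT p   (distribution)
= NOT NOT (r AND (p OR NOT p) AND (r AND (p OR NOT p) OR q)) OR NOT p   (absorption)
= NOT NOT (r AND (p OR NOT p)) OR NOT p   (absorption)
= r AND (p OR NOT p) OR NOT p   (double negation)
= r OR NOT p   (complement / identity)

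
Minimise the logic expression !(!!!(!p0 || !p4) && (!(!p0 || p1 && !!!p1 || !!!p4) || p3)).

!p0 || !p4

!(!!!(!p0 || !p4) && (!(!p0 || p1 && !!!p1 || !!!p4) || p3))
= !(!!!(!p0 || !p4) && (!(!p0 || p1 && !p1 || !!!p4) || p3))
= !(!!!(!p0 || !p4) && (!(!p0 || !!!p4) || p3))
= !(!!!(!p0 || !p4) && (!(!p0 || !p4) || p3))
= !(!(!p0 || !p4) && (!(!p0 || !p4) || p3))
= !!(!p0 || !p4)
= !p0 || !p4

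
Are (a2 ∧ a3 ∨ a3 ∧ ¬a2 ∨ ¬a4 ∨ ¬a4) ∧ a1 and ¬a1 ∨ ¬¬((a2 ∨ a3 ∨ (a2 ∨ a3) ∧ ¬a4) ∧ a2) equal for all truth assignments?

E1: (a2 ∧ a3 ∨ a3 ∧ ¬a2 ∨ ¬a4 ∨ ¬a4) ∧ a1
    = (a2 ∧ a3 ∨ a3 ∧ ¬a2 ∨ ¬a4) ∧ a1   (idempotence)
    = (a3 ∨ ¬a4) ∧ a1   (distribution)
E2: ¬a1 ∨ ¬¬((a2 ∨ a3 ∨ (a2 ∨ a3) ∧ ¬a4) ∧ a2)
    = ¬a1 ∨ ¬¬((a2 ∨ a3) ∧ a2)   (absorption)
    = ¬a1 ∨ ¬¬a2   (absorption)
    = ¬a1 ∨ a2   (double negation)
These differ: at a1=0, a2=1, a3=0, a4=0, E1 = 0 but E2 = 1.

No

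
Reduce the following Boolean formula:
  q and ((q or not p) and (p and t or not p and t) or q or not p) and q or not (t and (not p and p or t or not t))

q and ((q or not p) and (p and t or not p and t) or q or not p) and q or not (t and (not p and p or t or not t))
= q and ((q or not p) and t or q or not p) and q or not (t and (not p and p or t or not t))
= q and (q or not p) and q or not (t and (not p and p or t or not t))
= q and q or not (t and (not p and p or t or not t))
= q or not (t and (not p and p or t or not t))
= q or not (t and (t or not t))
= q or not t

q or not t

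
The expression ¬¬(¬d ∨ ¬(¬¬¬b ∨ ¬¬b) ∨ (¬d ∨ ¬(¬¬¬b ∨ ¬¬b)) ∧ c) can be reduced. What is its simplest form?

¬d

¬¬(¬d ∨ ¬(¬¬¬b ∨ ¬¬b) ∨ (¬d ∨ ¬(¬¬¬b ∨ ¬¬b)) ∧ c)
= ¬¬(¬d ∨ ¬(¬¬¬b ∨ ¬¬b))   (absorption)
= ¬¬(¬d ∨ ¬(¬b ∨ ¬¬b))   (double negation)
= ¬¬(¬d ∨ b ∧ ¬b)   (De Morgan)
= ¬¬¬d   (complement / identity)
= ¬d   (double negation)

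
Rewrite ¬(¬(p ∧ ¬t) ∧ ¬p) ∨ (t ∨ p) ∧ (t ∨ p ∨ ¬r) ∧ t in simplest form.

p ∨ t

¬(¬(p ∧ ¬t) ∧ ¬p) ∨ (t ∨ p) ∧ (t ∨ p ∨ ¬r) ∧ t
= p ∧ ¬t ∨ p ∨ (t ∨ p) ∧ (t ∨ p ∨ ¬r) ∧ t   [De Morgan]
= p ∧ ¬t ∨ p ∨ (t ∨ p) ∧ t   [absorption]
= p ∧ ¬t ∨ p ∨ t   [absorption]
= p ∨ t   [absorption]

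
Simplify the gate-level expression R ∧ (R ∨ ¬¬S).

R ∧ (R ∨ ¬¬S)
= R ∧ (R ∨ S)   [double negation]
= R   [absorption]

R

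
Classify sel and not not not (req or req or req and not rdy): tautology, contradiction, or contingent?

sel and not not not (req or req or req and not rdy)
= sel and not not not (req or req)   (absorption)
= sel and not (req or req)   (double negation)
= sel and not req   (idempotence)
This depends on req, sel, so it is not a constant.

contingent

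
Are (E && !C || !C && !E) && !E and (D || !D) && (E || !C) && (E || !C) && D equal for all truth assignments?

E1: (E && !C || !C && !E) && !E
    = !C && !E   [distribution]
E2: (D || !D) && (E || !C) && (E || !C) && D
    = (E || !C) && (E || !C) && D   [complement / identity]
    = (!C || E && E) && D   [distribution]
    = (!C || E) && D   [idempotence]
These differ: at C=0, D=1, E=1, E1 = 0 but E2 = 1.

No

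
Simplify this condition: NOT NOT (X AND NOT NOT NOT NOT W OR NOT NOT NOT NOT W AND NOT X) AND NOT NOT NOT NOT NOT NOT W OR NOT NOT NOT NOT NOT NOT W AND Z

NOT NOT (X AND NOT NOT NOT NOT W OR NOT NOT NOT NOT W AND NOT X) AND NOT NOT NOT NOT NOT NOT W OR NOT NOT NOT NOT NOT NOT W AND Z
= NOT NOT NOT NOT NOT NOT W AND (NOT NOT (X AND NOT NOT NOT NOT W OR NOT NOT NOT NOT W AND NOT X) OR Z)
= NOT NOT NOT NOT NOT NOT W AND (NOT NOT NOT NOT NOT NOT W OR Z)
= NOT NOT NOT NOT NOT NOT W
= NOT NOT NOT NOT W
= NOT NOT W
= W

W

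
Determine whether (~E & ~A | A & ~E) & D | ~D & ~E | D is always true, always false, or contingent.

(~E & ~A | A & ~E) & D | ~D & ~E | D
= ~E & D | ~D & ~E | D   — distribution
= ~E | D   — distribution
This depends on D, E, so it is not a constant.

contingent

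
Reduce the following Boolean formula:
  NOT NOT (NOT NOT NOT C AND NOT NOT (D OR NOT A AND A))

NOT NOT (NOT NOT NOT C AND NOT NOT (D OR NOT A AND A))
= NOT (NOT NOT C OR NOT (D OR NOT A AND A))   — De Morgan
= NOT C AND (D OR NOT A AND A)   — De Morgan
= NOT C AND D   — complement / identity

NOT C AND D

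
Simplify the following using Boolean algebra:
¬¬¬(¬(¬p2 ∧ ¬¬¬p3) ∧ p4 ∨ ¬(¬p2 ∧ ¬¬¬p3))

¬¬¬(¬(¬p2 ∧ ¬¬¬p3) ∧ p4 ∨ ¬(¬p2 ∧ ¬¬¬p3))
= ¬¬¬¬(¬p2 ∧ ¬¬¬p3)   [absorption]
= ¬¬¬¬(¬p2 ∧ ¬p3)   [double negation]
= ¬¬(¬p2 ∧ ¬p3)   [double negation]
= ¬p2 ∧ ¬p3   [double negation]

¬p2 ∧ ¬p3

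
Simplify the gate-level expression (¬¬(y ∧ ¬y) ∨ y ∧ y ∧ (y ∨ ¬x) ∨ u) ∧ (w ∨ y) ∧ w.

(y ∨ u) ∧ w

(¬¬(y ∧ ¬y) ∨ y ∧ y ∧ (y ∨ ¬x) ∨ u) ∧ (w ∨ y) ∧ w
= (¬¬(y ∧ ¬y) ∨ y ∧ y ∨ u) ∧ (w ∨ y) ∧ w   — absorption
= (y ∧ ¬y ∨ y ∧ y ∨ u) ∧ (w ∨ y) ∧ w   — double negation
= (y ∧ ¬y ∨ y ∧ y ∨ u) ∧ w   — absorption
= (y ∨ u) ∧ w   — distribution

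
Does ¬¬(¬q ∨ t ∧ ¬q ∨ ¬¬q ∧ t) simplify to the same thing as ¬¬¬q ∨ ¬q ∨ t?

Yes

E1: ¬¬(¬q ∨ t ∧ ¬q ∨ ¬¬q ∧ t)
    = ¬¬(¬q ∨ t ∧ ¬q ∨ q ∧ t)   (double negation)
    = ¬¬(¬q ∨ t)   (distribution)
    = ¬q ∨ t   (double negation)
E2: ¬¬¬q ∨ ¬q ∨ t
    = ¬q ∨ ¬q ∨ t   (double negation)
    = ¬q ∨ t   (idempotence)
Both reduce to ¬q ∨ t, so they are equivalent.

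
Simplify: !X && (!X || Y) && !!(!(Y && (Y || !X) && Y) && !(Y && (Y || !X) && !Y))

!X && !Y

!X && (!X || Y) && !!(!(Y && (Y || !X) && Y) && !(Y && (Y || !X) && !Y))
= !X && (!X || Y) && !(Y && (Y || !X) && Y || Y && (Y || !X) && !Y)   (De Morgan)
= !X && (!X || Y) && !(Y && (Y || !X))   (distribution)
= !X && !(Y && (Y || !X))   (absorption)
= !X && !Y   (absorption)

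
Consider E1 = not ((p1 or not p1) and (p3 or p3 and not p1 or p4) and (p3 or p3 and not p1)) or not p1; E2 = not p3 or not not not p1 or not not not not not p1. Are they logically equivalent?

E1: not ((p1 or not p1) and (p3 or p3 and not p1 or p4) and (p3 or p3 and not p1)) or not p1
    = not ((p3 or p3 and not p1 or p4) and (p3 or p3 and not p1)) or not p1
    = not (p3 or p3 and not p1) or not p1
    = not p3 or not p1
E2: not p3 or not not not p1 or not not not not not p1
    = not p3 or not not not p1 or not not not p1
    = not p3 or not not not p1
    = not p3 or not p1
Both reduce to not p3 or not p1, so they are equivalent.

Yes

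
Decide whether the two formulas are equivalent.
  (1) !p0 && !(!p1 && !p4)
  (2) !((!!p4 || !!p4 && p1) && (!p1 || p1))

No

E1: !p0 && !(!p1 && !p4)
    = !p0 && (p1 || p4)
E2: !((!!p4 || !!p4 && p1) && (!p1 || p1))
    = !(!!p4 && (!p1 || p1))
    = !(p4 && (!p1 || p1))
    = !p4
These differ: at p0=1, p1=1, p4=0, E1 = 0 but E2 = 1.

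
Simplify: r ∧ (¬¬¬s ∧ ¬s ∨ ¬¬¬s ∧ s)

r ∧ ¬s

r ∧ (¬¬¬s ∧ ¬s ∨ ¬¬¬s ∧ s)
= r ∧ ¬¬¬s   (distribution)
= r ∧ ¬s   (double negation)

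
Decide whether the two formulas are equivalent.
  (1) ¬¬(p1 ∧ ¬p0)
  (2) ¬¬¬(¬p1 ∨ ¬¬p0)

E1: ¬¬(p1 ∧ ¬p0)
    = p1 ∧ ¬p0   [double negation]
E2: ¬¬¬(¬p1 ∨ ¬¬p0)
    = ¬(¬p1 ∨ ¬¬p0)   [double negation]
    = p1 ∧ ¬p0   [De Morgan]
Both reduce to p1 ∧ ¬p0, so they are equivalent.

Yes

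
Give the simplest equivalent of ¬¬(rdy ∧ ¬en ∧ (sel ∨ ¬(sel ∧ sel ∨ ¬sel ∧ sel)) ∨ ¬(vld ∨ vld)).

¬¬(rdy ∧ ¬en ∧ (sel ∨ ¬(sel ∧ sel ∨ ¬sel ∧ sel)) ∨ ¬(vld ∨ vld))
= ¬¬(rdy ∧ ¬en ∧ (sel ∨ ¬sel) ∨ ¬(vld ∨ vld))   (distribution)
= ¬¬(rdy ∧ ¬en ∨ ¬(vld ∨ vld))   (complement / identity)
= rdy ∧ ¬en ∨ ¬(vld ∨ vld)   (double negation)
= rdy ∧ ¬en ∨ ¬vld   (idempotence)

rdy ∧ ¬en ∨ ¬vld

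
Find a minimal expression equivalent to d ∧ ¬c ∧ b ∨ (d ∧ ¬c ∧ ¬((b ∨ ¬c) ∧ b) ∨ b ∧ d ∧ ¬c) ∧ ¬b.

d ∧ ¬c

d ∧ ¬c ∧ b ∨ (d ∧ ¬c ∧ ¬((b ∨ ¬c) ∧ b) ∨ b ∧ d ∧ ¬c) ∧ ¬b
= d ∧ ¬c ∧ b ∨ (d ∧ ¬c ∧ ¬b ∨ b ∧ d ∧ ¬c) ∧ ¬b   [absorption]
= d ∧ ¬c ∧ b ∨ d ∧ ¬c ∧ ¬b   [distribution]
= d ∧ ¬c   [distribution]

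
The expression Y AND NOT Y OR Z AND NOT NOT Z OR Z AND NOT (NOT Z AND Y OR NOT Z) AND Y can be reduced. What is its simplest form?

Y AND NOT Y OR Z AND NOT NOT Z OR Z AND NOT (NOT Z AND Y OR NOT Z) AND Y
= Y AND NOT Y OR Z AND NOT NOT Z OR Z AND NOT NOT Z AND Y   [absorption]
= Z AND NOT NOT Z OR Z AND NOT NOT Z AND Y   [complement / identity]
= Z AND NOT NOT Z   [absorption]
= Z AND Z   [double negation]
= Z   [idempotence]

Z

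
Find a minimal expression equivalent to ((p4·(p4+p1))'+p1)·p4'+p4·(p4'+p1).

((p4·(p4+p1))'+p1)·p4'+p4·(p4'+p1)
= (p4'+p1)·p4'+p4·(p4'+p1)
= p4'+p1

p4'+p1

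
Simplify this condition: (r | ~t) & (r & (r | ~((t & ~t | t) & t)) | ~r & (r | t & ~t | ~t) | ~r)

(r | ~t) & (r & (r | ~((t & ~t | t) & t)) | ~r & (r | t & ~t | ~t) | ~r)
= (r | ~t) & (r & (r | ~((t & ~t | t) & t)) | ~r & (r | ~t) | ~r)
= (r | ~t) & (r & (r | ~(t & t)) | ~r & (r | ~t) | ~r)
= (r | ~t) & (r & (r | ~t) | ~r & (r | ~t) | ~r)
= (r | ~t) & (r | ~t | ~r)
= r | ~t

r | ~t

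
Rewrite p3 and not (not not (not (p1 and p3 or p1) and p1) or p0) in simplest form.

p3 and not (not not (not (p1 and p3 or p1) and p1) or p0)
= p3 and not (not not (not p1 and p1) or p0)
= p3 and not (not p1 and p1 or p0)
= p3 and not p0

p3 and not p0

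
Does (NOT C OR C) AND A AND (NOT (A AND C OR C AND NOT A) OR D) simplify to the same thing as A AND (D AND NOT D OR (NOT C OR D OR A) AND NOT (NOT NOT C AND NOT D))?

Yes

E1: (NOT C OR C) AND A AND (NOT (A AND C OR C AND NOT A) OR D)
    = (NOT C OR C) AND A AND (NOT C OR D)   [distribution]
    = A AND (NOT C OR D)   [complement / identity]
E2: A AND (D AND NOT D OR (NOT C OR D OR A) AND NOT (NOT NOT C AND NOT D))
    = A AND (D AND NOT D OR (NOT C OR D OR A) AND (NOT C OR D))   [De Morgan]
    = A AND (D AND NOT D OR NOT C OR D)   [absorption]
    = A AND (NOT C OR D)   [complement / identity]
Both reduce to A AND (NOT C OR D), so they are equivalent.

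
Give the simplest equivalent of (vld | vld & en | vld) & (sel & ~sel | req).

(vld | vld & en | vld) & (sel & ~sel | req)
= (vld | vld & en | vld) & req
= (vld | vld) & req
= vld & req

vld & req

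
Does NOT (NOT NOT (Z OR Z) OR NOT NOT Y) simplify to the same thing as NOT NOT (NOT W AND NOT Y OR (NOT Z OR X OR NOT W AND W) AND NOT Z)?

E1: NOT (NOT NOT (Z OR Z) OR NOT NOT Y)
    = NOT (Z OR Z) AND NOT Y   (De Morgan)
    = NOT Z AND NOT Y   (idempotence)
E2: NOT NOT (NOT W AND NOT Y OR (NOT Z OR X OR NOT W AND W) AND NOT Z)
    = NOT NOT (NOT W AND NOT Y OR (NOT Z OR X) AND NOT Z)   (complement / identity)
    = NOT NOT (NOT W AND NOT Y OR NOT Z)   (absorption)
    = NOT W AND NOT Y OR NOT Z   (double negation)
These differ: at W=0, X=1, Y=1, Z=0, E1 = 0 but E2 = 1.

No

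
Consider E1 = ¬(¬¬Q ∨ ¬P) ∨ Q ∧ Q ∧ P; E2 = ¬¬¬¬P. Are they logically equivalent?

E1: ¬(¬¬Q ∨ ¬P) ∨ Q ∧ Q ∧ P
    = ¬(¬¬Q ∨ ¬P) ∨ Q ∧ P   — idempotence
    = ¬Q ∧ P ∨ Q ∧ P   — De Morgan
    = P   — distribution
E2: ¬¬¬¬P
    = ¬¬P   — double negation
    = P   — double negation
Both reduce to P, so they are equivalent.

Yes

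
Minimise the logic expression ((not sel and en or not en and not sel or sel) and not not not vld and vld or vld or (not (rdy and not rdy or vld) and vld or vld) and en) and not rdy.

vld and not rdy

((not sel and en or not en and not sel or sel) and not not not vld and vld or vld or (not (rdy and not rdy or vld) and vld or vld) and en) and not rdy
= ((not sel and en or not en and not sel or sel) and not vld and vld or vld or (not (rdy and not rdy or vld) and vld or vld) and en) and not rdy   — double negation
= ((not sel or sel) and not vld and vld or vld or (not (rdy and not rdy or vld) and vld or vld) and en) and not rdy   — distribution
= ((not sel or sel) and not vld and vld or vld or (not vld and vld or vld) and en) and not rdy   — complement / identity
= (not vld and vld or vld or (not vld and vld or vld) and en) and not rdy   — complement / identity
= (not vld and vld or vld) and not rdy   — absorption
= vld and not rdy   — complement / identity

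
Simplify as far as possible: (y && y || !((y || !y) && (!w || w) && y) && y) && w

y && w

(y && y || !((y || !y) && (!w || w) && y) && y) && w
= (y && y || !((!w || w) && y) && y) && w
= (y && y || !y && y) && w
= y && w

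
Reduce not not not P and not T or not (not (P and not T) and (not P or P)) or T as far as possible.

not not not P and not T or not (not (P and not T) and (not P or P)) or T
= not not not P and not T or not not (P and not T) or T   — complement / identity
= not not not P and not T or P and not T or T   — double negation
= not P and not T or P and not T or T   — double negation
= not T or T   — distribution
= True   — complement

True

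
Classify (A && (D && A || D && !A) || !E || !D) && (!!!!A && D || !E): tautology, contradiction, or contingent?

contingent

(A && (D && A || D && !A) || !E || !D) && (!!!!A && D || !E)
= (A && D || !E || !D) && (!!!!A && D || !E)   (distribution)
= (A && D || !E || !D) && (!!A && D || !E)   (double negation)
= (A && D || !E || !D) && (A && D || !E)   (double negation)
= A && D || !E   (absorption)
This depends on A, D, E, so it is not a constant.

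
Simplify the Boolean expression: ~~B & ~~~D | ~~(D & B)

~~B & ~~~D | ~~(D & B)
= B & ~~~D | ~~(D & B)   [double negation]
= B & ~~~D | D & B   [double negation]
= B & ~D | D & B   [double negation]
= B   [distribution]

B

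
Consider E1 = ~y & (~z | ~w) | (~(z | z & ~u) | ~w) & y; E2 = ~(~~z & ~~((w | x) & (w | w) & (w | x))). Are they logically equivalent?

E1: ~y & (~z | ~w) | (~(z | z & ~u) | ~w) & y
    = ~y & (~z | ~w) | (~z | ~w) & y   [absorption]
    = ~z | ~w   [distribution]
E2: ~(~~z & ~~((w | x) & (w | w) & (w | x)))
    = ~(~~z & ~~((w | x) & (w | w & x)))   [distribution]
    = ~(~~z & ~~((w | x) & w))   [absorption]
    = ~z | ~((w | x) & w)   [De Morgan]
    = ~z | ~w   [absorption]
Both reduce to ~z | ~w, so they are equivalent.

Yes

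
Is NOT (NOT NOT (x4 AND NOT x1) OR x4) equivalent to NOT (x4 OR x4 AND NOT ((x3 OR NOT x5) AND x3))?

E1: NOT (NOT NOT (x4 AND NOT x1) OR x4)
    = NOT (x4 AND NOT x1 OR x4)   — double negation
    = NOT x4   — absorption
E2: NOT (x4 OR x4 AND NOT ((x3 OR NOT x5) AND x3))
    = NOT (x4 OR x4 AND NOT x3)   — absorption
    = NOT x4   — absorption
Both reduce to NOT x4, so they are equivalent.

Yes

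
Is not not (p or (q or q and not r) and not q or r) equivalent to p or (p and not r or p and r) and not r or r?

E1: not not (p or (q or q and not r) and not q or r)
    = p or (q or q and not r) and not q or r   (double negation)
    = p or q and not q or r   (absorption)
    = p or r   (complement / identity)
E2: p or (p and not r or p and r) and not r or r
    = p or p and not r or r   (distribution)
    = p or r   (absorption)
Both reduce to p or r, so they are equivalent.

Yes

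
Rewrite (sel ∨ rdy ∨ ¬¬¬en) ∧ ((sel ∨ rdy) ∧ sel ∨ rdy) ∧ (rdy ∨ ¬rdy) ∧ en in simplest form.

(sel ∨ rdy ∨ ¬¬¬en) ∧ ((sel ∨ rdy) ∧ sel ∨ rdy) ∧ (rdy ∨ ¬rdy) ∧ en
= (sel ∨ rdy ∨ ¬en) ∧ ((sel ∨ rdy) ∧ sel ∨ rdy) ∧ (rdy ∨ ¬rdy) ∧ en   (double negation)
= (sel ∨ rdy ∨ ¬en) ∧ (sel ∨ rdy) ∧ (rdy ∨ ¬rdy) ∧ en   (absorption)
= (sel ∨ rdy) ∧ (rdy ∨ ¬rdy) ∧ en   (absorption)
= (sel ∨ rdy) ∧ en   (complement / identity)

(sel ∨ rdy) ∧ en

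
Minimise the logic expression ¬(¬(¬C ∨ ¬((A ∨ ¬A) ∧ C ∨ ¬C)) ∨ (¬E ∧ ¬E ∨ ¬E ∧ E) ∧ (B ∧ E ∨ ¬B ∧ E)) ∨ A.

¬C ∨ A

¬(¬(¬C ∨ ¬((A ∨ ¬A) ∧ C ∨ ¬C)) ∨ (¬E ∧ ¬E ∨ ¬E ∧ E) ∧ (B ∧ E ∨ ¬B ∧ E)) ∨ A
= ¬(¬(¬C ∨ ¬((A ∨ ¬A) ∧ C ∨ ¬C)) ∨ ¬E ∧ (B ∧ E ∨ ¬B ∧ E)) ∨ A   [distribution]
= ¬(C ∧ ((A ∨ ¬A) ∧ C ∨ ¬C) ∨ ¬E ∧ (B ∧ E ∨ ¬B ∧ E)) ∨ A   [De Morgan]
= ¬(C ∧ ((A ∨ ¬A) ∧ C ∨ ¬C) ∨ ¬E ∧ E) ∨ A   [distribution]
= ¬(C ∧ ((A ∨ ¬A) ∧ C ∨ ¬C)) ∨ A   [complement / identity]
= ¬(C ∧ (C ∨ ¬C)) ∨ A   [complement / identity]
= ¬C ∨ A   [complement / identity]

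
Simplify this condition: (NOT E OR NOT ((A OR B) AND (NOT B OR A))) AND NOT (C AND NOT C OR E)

NOT E

(NOT E OR NOT ((A OR B) AND (NOT B OR A))) AND NOT (C AND NOT C OR E)
= (NOT E OR NOT (A OR B AND NOT B)) AND NOT (C AND NOT C OR E)   — distribution
= (NOT E OR NOT (A OR B AND NOT B)) AND NOT E   — complement / identity
= (NOT E OR NOT A) AND NOT E   — complement / identity
= NOT E   — absorption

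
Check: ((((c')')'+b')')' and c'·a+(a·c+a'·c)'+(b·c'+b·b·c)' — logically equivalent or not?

E1: ((((c')')'+b')')'
    = ((c')')'+b'
    = c'+b'
E2: c'·a+(a·c+a'·c)'+(b·c'+b·b·c)'
    = c'·a+c'+(b·c'+b·b·c)'
    = c'·a+c'+(b·c'+b·c)'
    = c'·a+c'+b'
    = c'+b'
Both reduce to c'+b', so they are equivalent.

Yes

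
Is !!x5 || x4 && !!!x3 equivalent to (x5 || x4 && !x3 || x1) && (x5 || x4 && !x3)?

Yes

E1: !!x5 || x4 && !!!x3
    = !!x5 || x4 && !x3   [double negation]
    = x5 || x4 && !x3   [double negation]
E2: (x5 || x4 && !x3 || x1) && (x5 || x4 && !x3)
    = x5 || x4 && !x3   [absorption]
Both reduce to x5 || x4 && !x3, so they are equivalent.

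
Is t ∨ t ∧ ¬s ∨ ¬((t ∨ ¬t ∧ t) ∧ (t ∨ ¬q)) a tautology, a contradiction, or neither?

tautology

t ∨ t ∧ ¬s ∨ ¬((t ∨ ¬t ∧ t) ∧ (t ∨ ¬q))
= t ∨ t ∧ ¬s ∨ ¬(t ∧ (t ∨ ¬q))   (complement / identity)
= t ∨ t ∧ ¬s ∨ ¬t   (absorption)
= t ∨ ¬t   (absorption)
= True   (complement)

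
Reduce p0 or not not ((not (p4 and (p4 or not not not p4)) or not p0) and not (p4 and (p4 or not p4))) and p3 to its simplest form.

p0 or not not ((not (p4 and (p4 or not not not p4)) or not p0) and not (p4 and (p4 or not p4))) and p3
= p0 or not not ((not (p4 and (p4 or not p4)) or not p0) and not (p4 and (p4 or not p4))) and p3   — double negation
= p0 or not not not (p4 and (p4 or not p4)) and p3   — absorption
= p0 or not (p4 and (p4 or not p4)) and p3   — double negation
= p0 or not p4 and p3   — complement / identity

p0 or not p4 and p3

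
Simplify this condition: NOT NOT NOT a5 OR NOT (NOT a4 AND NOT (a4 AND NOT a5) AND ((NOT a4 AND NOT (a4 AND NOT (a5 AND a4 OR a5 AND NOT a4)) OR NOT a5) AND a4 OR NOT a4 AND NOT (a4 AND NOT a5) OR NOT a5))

NOT a5 OR a4

NOT NOT NOT a5 OR NOT (NOT a4 AND NOT (a4 AND NOT a5) AND ((NOT a4 AND NOT (a4 AND NOT (a5 AND a4 OR a5 AND NOT a4)) OR NOT a5) AND a4 OR NOT a4 AND NOT (a4 AND NOT a5) OR NOT a5))
= NOT NOT NOT a5 OR NOT (NOT a4 AND NOT (a4 AND NOT a5) AND ((NOT a4 AND NOT (a4 AND NOT a5) OR NOT a5) AND a4 OR NOT a4 AND NOT (a4 AND NOT a5) OR NOT a5))
= NOT NOT NOT a5 OR NOT (NOT a4 AND NOT (a4 AND NOT a5) AND (NOT a4 AND NOT (a4 AND NOT a5) OR NOT a5))
= NOT a5 OR NOT (NOT a4 AND NOT (a4 AND NOT a5) AND (NOT a4 AND NOT (a4 AND NOT a5) OR NOT a5))
= NOT a5 OR NOT (NOT a4 AND NOT (a4 AND NOT a5))
= NOT a5 OR a4 OR a4 AND NOT a5
= NOT a5 OR a4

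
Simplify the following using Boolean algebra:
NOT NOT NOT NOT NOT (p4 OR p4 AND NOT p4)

NOT NOT NOT NOT NOT (p4 OR p4 AND NOT p4)
= NOT NOT NOT (p4 OR p4 AND NOT p4)   (double negation)
= NOT NOT NOT p4   (complement / identity)
= NOT p4   (double negation)

NOT p4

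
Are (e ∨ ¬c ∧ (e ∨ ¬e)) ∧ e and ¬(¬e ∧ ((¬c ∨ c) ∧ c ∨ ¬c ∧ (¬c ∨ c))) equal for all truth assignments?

Yes

E1: (e ∨ ¬c ∧ (e ∨ ¬e)) ∧ e
    = (e ∨ ¬c) ∧ e   (complement / identity)
    = e   (absorption)
E2: ¬(¬e ∧ ((¬c ∨ c) ∧ c ∨ ¬c ∧ (¬c ∨ c)))
    = ¬(¬e ∧ (¬c ∨ c))   (distribution)
    = ¬¬e   (complement / identity)
    = e   (double negation)
Both reduce to e, so they are equivalent.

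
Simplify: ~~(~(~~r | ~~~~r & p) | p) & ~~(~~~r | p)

~~(~(~~r | ~~~~r & p) | p) & ~~(~~~r | p)
= ~~(~(~~r | ~~r & p) | p) & ~~(~~~r | p)
= ~~(~~~r | p) & ~~(~~~r | p)
= ~~(~~~r | p)
= ~~~r | p
= ~r | p

~r | p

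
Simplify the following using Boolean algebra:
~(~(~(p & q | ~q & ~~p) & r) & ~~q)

~p & r | ~q

~(~(~(p & q | ~q & ~~p) & r) & ~~q)
= ~(~(~(p & q | ~q & p) & r) & ~~q)
= ~(p & q | ~q & p) & r | ~q
= ~p & r | ~q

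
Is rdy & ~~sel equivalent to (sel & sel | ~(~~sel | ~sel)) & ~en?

E1: rdy & ~~sel
    = rdy & sel
E2: (sel & sel | ~(~~sel | ~sel)) & ~en
    = (sel & sel | ~sel & sel) & ~en
    = sel & ~en
These differ: at en=1, rdy=1, sel=1, E1 = 1 but E2 = 0.

No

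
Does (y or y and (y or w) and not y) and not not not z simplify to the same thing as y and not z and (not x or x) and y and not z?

Yes

E1: (y or y and (y or w) and not y) and not not not z
    = (y or y and not y) and not not not z
    = y and not not not z
    = y and not z
E2: y and not z and (not x or x) and y and not z
    = y and not z and y and not z
    = y and not z
Both reduce to y and not z, so they are equivalent.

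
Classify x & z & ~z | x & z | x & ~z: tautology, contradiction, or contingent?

contingent

x & z & ~z | x & z | x & ~z
= x & z | x & ~z   — absorption
= x   — distribution
This depends on x, so it is not a constant.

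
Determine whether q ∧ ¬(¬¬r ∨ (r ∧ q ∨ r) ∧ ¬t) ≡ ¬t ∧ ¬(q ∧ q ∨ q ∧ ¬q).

E1: q ∧ ¬(¬¬r ∨ (r ∧ q ∨ r) ∧ ¬t)
    = q ∧ ¬(¬¬r ∨ r ∧ ¬t)   [absorption]
    = q ∧ ¬(r ∨ r ∧ ¬t)   [double negation]
    = q ∧ ¬r   [absorption]
E2: ¬t ∧ ¬(q ∧ q ∨ q ∧ ¬q)
    = ¬t ∧ ¬q   [distribution]
These differ: at q=0, r=0, t=0, E1 = 0 but E2 = 1.

No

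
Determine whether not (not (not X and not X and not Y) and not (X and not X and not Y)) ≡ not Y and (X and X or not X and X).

No

E1: not (not (not X and not X and not Y) and not (X and not X and not Y))
    = not X and not X and not Y or X and not X and not Y   (De Morgan)
    = not X and not Y   (distribution)
E2: not Y and (X and X or not X and X)
    = not Y and X   (distribution)
These differ: at X=0, Y=0, E1 = 1 but E2 = 0.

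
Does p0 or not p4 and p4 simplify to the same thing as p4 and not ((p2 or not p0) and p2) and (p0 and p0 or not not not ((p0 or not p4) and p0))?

E1: p0 or not p4 and p4
    = p0   — complement / identity
E2: p4 and not ((p2 or not p0) and p2) and (p0 and p0 or not not not ((p0 or not p4) and p0))
    = p4 and not p2 and (p0 and p0 or not not not ((p0 or not p4) and p0))   — absorption
    = p4 and not p2 and (p0 or not not not ((p0 or not p4) and p0))   — idempotence
    = p4 and not p2 and (p0 or not ((p0 or not p4) and p0))   — double negation
    = p4 and not p2 and (p0 or not p0)   — absorption
    = p4 and not p2   — complement / identity
These differ: at p0=1, p2=1, p4=0, E1 = 1 but E2 = 0.

No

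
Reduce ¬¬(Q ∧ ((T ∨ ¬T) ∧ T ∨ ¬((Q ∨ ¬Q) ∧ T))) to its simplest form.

¬¬(Q ∧ ((T ∨ ¬T) ∧ T ∨ ¬((Q ∨ ¬Q) ∧ T)))
= ¬¬(Q ∧ (T ∨ ¬((Q ∨ ¬Q) ∧ T)))   [complement / identity]
= ¬¬(Q ∧ (T ∨ ¬T))   [complement / identity]
= Q ∧ (T ∨ ¬T)   [double negation]
= Q   [complement / identity]

Q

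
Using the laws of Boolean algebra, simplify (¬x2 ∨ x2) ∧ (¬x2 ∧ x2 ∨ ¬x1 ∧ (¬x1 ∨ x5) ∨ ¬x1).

¬x1

(¬x2 ∨ x2) ∧ (¬x2 ∧ x2 ∨ ¬x1 ∧ (¬x1 ∨ x5) ∨ ¬x1)
= ¬x2 ∧ x2 ∨ ¬x1 ∧ (¬x1 ∨ x5) ∨ ¬x1   [complement / identity]
= ¬x1 ∧ (¬x1 ∨ x5) ∨ ¬x1   [complement / identity]
= ¬x1 ∨ ¬x1   [absorption]
= ¬x1   [idempotence]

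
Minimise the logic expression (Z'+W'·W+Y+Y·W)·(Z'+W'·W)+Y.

Z'+Y

(Z'+W'·W+Y+Y·W)·(Z'+W'·W)+Y
= (Z'+W'·W+Y)·(Z'+W'·W)+Y
= Z'+W'·W+Y
= Z'+Y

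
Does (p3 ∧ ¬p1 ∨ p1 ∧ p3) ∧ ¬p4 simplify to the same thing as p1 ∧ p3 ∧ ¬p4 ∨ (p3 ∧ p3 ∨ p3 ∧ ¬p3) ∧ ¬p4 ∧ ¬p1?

Yes

E1: (p3 ∧ ¬p1 ∨ p1 ∧ p3) ∧ ¬p4
    = p3 ∧ ¬p4   [distribution]
E2: p1 ∧ p3 ∧ ¬p4 ∨ (p3 ∧ p3 ∨ p3 ∧ ¬p3) ∧ ¬p4 ∧ ¬p1
    = p1 ∧ p3 ∧ ¬p4 ∨ p3 ∧ ¬p4 ∧ ¬p1   [distribution]
    = p3 ∧ ¬p4   [distribution]
Both reduce to p3 ∧ ¬p4, so they are equivalent.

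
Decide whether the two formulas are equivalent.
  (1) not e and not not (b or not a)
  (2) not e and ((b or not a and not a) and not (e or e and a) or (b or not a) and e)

E1: not e and not not (b or not a)
    = not e and (b or not a)
E2: not e and ((b or not a and not a) and not (e or e and a) or (b or not a) and e)
    = not e and ((b or not a and not a) and not e or (b or not a) and e)
    = not e and ((b or not a) and not e or (b or not a) and e)
    = not e and (b or not a)
Both reduce to not e and (b or not a), so they are equivalent.

Yes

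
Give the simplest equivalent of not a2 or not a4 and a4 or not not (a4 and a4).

not a2 or a4

not a2 or not a4 and a4 or not not (a4 and a4)
= not a2 or not a4 and a4 or a4 and a4   — double negation
= not a2 or a4   — distribution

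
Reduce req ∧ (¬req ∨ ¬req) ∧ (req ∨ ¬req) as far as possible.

req ∧ (¬req ∨ ¬req) ∧ (req ∨ ¬req)
= req ∧ (¬req ∧ req ∨ ¬req)   [distribution]
= req ∧ ¬req   [complement / identity]
= False   [complement]

False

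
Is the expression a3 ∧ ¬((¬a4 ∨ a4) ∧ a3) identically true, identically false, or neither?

identically false

a3 ∧ ¬((¬a4 ∨ a4) ∧ a3)
= a3 ∧ ¬a3
= False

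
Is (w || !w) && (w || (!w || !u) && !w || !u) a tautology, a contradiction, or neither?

tautology

(w || !w) && (w || (!w || !u) && !w || !u)
= (w || !w) && (w || !w || !u)   [absorption]
= w || !w   [absorption]
= true   [complement]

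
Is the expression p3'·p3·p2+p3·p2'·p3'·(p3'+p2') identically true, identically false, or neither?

identically false

p3'·p3·p2+p3·p2'·p3'·(p3'+p2')
= p3'·p3·p2+p3·p2'·p3'   — absorption
= p3'·(p3·p2+p3·p2')   — distribution
= p3'·p3   — distribution
= 0   — complement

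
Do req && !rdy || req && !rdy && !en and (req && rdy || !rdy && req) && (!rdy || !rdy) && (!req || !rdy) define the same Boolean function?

E1: req && !rdy || req && !rdy && !en
    = req && !rdy   (absorption)
E2: (req && rdy || !rdy && req) && (!rdy || !rdy) && (!req || !rdy)
    = (req && rdy || !rdy && req) && (!rdy && !req || !rdy)   (distribution)
    = (req && rdy || !rdy && req) && !rdy   (absorption)
    = req && !rdy   (distribution)
Both reduce to req && !rdy, so they are equivalent.

Yes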